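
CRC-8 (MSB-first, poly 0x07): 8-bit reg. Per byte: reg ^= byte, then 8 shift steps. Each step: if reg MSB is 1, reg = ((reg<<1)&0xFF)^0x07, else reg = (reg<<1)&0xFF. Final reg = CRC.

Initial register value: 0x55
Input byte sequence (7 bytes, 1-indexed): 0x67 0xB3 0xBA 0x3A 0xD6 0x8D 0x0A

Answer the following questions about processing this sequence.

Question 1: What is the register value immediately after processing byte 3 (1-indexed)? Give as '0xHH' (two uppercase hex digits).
Answer: 0x68

Derivation:
After byte 1 (0x67): reg=0x9E
After byte 2 (0xB3): reg=0xC3
After byte 3 (0xBA): reg=0x68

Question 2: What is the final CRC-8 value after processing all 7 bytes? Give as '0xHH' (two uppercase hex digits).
Answer: 0xEB

Derivation:
After byte 1 (0x67): reg=0x9E
After byte 2 (0xB3): reg=0xC3
After byte 3 (0xBA): reg=0x68
After byte 4 (0x3A): reg=0xB9
After byte 5 (0xD6): reg=0x0A
After byte 6 (0x8D): reg=0x9C
After byte 7 (0x0A): reg=0xEB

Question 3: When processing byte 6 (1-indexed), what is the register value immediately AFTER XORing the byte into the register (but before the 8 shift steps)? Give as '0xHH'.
Register before byte 6: 0x0A
Byte 6: 0x8D
0x0A XOR 0x8D = 0x87

Answer: 0x87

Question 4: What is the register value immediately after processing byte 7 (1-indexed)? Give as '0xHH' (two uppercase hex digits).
After byte 1 (0x67): reg=0x9E
After byte 2 (0xB3): reg=0xC3
After byte 3 (0xBA): reg=0x68
After byte 4 (0x3A): reg=0xB9
After byte 5 (0xD6): reg=0x0A
After byte 6 (0x8D): reg=0x9C
After byte 7 (0x0A): reg=0xEB

Answer: 0xEB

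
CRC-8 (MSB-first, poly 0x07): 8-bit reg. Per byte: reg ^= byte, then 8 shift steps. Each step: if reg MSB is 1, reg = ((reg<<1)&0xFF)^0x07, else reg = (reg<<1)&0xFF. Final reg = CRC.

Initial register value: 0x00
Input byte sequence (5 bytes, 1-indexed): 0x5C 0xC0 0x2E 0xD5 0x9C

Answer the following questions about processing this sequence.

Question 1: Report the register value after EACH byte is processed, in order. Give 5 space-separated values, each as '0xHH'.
0x93 0xBE 0xF9 0xC4 0x8F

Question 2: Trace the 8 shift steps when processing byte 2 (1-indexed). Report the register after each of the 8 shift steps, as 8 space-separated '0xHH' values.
Answer: 0xA6 0x4B 0x96 0x2B 0x56 0xAC 0x5F 0xBE

Derivation:
After byte 1 (0x5C): reg=0x93
Register before byte 2: 0x93
After XOR with byte 0xC0: 0x53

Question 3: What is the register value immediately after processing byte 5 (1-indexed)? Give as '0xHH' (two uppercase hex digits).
After byte 1 (0x5C): reg=0x93
After byte 2 (0xC0): reg=0xBE
After byte 3 (0x2E): reg=0xF9
After byte 4 (0xD5): reg=0xC4
After byte 5 (0x9C): reg=0x8F

Answer: 0x8F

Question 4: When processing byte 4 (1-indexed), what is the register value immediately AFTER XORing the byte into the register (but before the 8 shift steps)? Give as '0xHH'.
Answer: 0x2C

Derivation:
Register before byte 4: 0xF9
Byte 4: 0xD5
0xF9 XOR 0xD5 = 0x2C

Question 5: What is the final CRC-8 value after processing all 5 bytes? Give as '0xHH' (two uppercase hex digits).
After byte 1 (0x5C): reg=0x93
After byte 2 (0xC0): reg=0xBE
After byte 3 (0x2E): reg=0xF9
After byte 4 (0xD5): reg=0xC4
After byte 5 (0x9C): reg=0x8F

Answer: 0x8F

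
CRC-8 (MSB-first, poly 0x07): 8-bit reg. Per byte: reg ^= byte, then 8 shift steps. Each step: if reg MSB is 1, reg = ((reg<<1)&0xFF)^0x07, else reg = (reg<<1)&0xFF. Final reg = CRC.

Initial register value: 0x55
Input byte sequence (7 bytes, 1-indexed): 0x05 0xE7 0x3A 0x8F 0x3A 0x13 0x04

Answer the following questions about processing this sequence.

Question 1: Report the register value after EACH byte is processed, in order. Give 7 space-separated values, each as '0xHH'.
0xB7 0xB7 0xAA 0xFB 0x49 0x81 0x92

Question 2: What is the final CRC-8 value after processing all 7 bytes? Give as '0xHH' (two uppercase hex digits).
After byte 1 (0x05): reg=0xB7
After byte 2 (0xE7): reg=0xB7
After byte 3 (0x3A): reg=0xAA
After byte 4 (0x8F): reg=0xFB
After byte 5 (0x3A): reg=0x49
After byte 6 (0x13): reg=0x81
After byte 7 (0x04): reg=0x92

Answer: 0x92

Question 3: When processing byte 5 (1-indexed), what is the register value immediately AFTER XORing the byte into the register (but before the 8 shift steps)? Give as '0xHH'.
Answer: 0xC1

Derivation:
Register before byte 5: 0xFB
Byte 5: 0x3A
0xFB XOR 0x3A = 0xC1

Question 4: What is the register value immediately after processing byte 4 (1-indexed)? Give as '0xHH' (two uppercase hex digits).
Answer: 0xFB

Derivation:
After byte 1 (0x05): reg=0xB7
After byte 2 (0xE7): reg=0xB7
After byte 3 (0x3A): reg=0xAA
After byte 4 (0x8F): reg=0xFB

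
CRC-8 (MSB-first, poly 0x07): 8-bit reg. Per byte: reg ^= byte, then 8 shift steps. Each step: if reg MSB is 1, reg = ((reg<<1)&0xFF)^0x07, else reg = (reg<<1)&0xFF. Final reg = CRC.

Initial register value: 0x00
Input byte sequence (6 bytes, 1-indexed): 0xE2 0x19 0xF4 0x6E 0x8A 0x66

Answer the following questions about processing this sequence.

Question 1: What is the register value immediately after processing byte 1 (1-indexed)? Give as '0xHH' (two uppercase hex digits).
Answer: 0xA0

Derivation:
After byte 1 (0xE2): reg=0xA0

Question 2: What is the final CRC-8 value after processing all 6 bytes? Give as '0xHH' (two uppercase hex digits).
After byte 1 (0xE2): reg=0xA0
After byte 2 (0x19): reg=0x26
After byte 3 (0xF4): reg=0x30
After byte 4 (0x6E): reg=0x9D
After byte 5 (0x8A): reg=0x65
After byte 6 (0x66): reg=0x09

Answer: 0x09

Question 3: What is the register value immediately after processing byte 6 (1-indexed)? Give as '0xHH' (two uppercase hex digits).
Answer: 0x09

Derivation:
After byte 1 (0xE2): reg=0xA0
After byte 2 (0x19): reg=0x26
After byte 3 (0xF4): reg=0x30
After byte 4 (0x6E): reg=0x9D
After byte 5 (0x8A): reg=0x65
After byte 6 (0x66): reg=0x09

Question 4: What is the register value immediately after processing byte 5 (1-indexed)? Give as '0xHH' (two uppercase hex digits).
After byte 1 (0xE2): reg=0xA0
After byte 2 (0x19): reg=0x26
After byte 3 (0xF4): reg=0x30
After byte 4 (0x6E): reg=0x9D
After byte 5 (0x8A): reg=0x65

Answer: 0x65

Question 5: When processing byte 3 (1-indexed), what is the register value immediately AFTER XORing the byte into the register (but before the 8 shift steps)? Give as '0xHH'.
Register before byte 3: 0x26
Byte 3: 0xF4
0x26 XOR 0xF4 = 0xD2

Answer: 0xD2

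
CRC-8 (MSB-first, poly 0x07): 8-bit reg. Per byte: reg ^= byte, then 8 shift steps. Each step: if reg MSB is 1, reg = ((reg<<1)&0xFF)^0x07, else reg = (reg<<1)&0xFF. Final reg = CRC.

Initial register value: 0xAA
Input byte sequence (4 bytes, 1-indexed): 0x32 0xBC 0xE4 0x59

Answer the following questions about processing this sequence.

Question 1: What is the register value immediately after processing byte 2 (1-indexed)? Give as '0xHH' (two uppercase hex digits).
After byte 1 (0x32): reg=0xC1
After byte 2 (0xBC): reg=0x74

Answer: 0x74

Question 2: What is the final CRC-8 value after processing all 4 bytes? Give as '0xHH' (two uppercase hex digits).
After byte 1 (0x32): reg=0xC1
After byte 2 (0xBC): reg=0x74
After byte 3 (0xE4): reg=0xF9
After byte 4 (0x59): reg=0x69

Answer: 0x69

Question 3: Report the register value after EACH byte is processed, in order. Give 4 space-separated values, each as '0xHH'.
0xC1 0x74 0xF9 0x69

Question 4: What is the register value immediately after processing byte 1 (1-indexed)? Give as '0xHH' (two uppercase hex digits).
After byte 1 (0x32): reg=0xC1

Answer: 0xC1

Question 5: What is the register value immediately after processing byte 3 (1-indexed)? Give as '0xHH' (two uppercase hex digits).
After byte 1 (0x32): reg=0xC1
After byte 2 (0xBC): reg=0x74
After byte 3 (0xE4): reg=0xF9

Answer: 0xF9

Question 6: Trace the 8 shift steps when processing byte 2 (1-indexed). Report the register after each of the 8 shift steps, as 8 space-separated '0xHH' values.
After byte 1 (0x32): reg=0xC1
Register before byte 2: 0xC1
After XOR with byte 0xBC: 0x7D

Answer: 0xFA 0xF3 0xE1 0xC5 0x8D 0x1D 0x3A 0x74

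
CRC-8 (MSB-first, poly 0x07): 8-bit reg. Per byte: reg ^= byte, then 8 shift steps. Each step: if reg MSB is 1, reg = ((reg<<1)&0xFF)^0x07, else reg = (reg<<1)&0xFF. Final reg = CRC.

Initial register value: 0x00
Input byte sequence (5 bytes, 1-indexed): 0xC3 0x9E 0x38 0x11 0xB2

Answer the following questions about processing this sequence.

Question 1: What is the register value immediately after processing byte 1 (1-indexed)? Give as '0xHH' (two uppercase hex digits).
Answer: 0x47

Derivation:
After byte 1 (0xC3): reg=0x47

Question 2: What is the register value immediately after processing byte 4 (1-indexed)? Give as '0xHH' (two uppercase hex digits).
Answer: 0x33

Derivation:
After byte 1 (0xC3): reg=0x47
After byte 2 (0x9E): reg=0x01
After byte 3 (0x38): reg=0xAF
After byte 4 (0x11): reg=0x33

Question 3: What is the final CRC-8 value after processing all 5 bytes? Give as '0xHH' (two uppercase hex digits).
Answer: 0x8E

Derivation:
After byte 1 (0xC3): reg=0x47
After byte 2 (0x9E): reg=0x01
After byte 3 (0x38): reg=0xAF
After byte 4 (0x11): reg=0x33
After byte 5 (0xB2): reg=0x8E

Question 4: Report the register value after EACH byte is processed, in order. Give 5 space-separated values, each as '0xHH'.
0x47 0x01 0xAF 0x33 0x8E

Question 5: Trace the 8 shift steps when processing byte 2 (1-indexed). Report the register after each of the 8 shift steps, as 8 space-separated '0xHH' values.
After byte 1 (0xC3): reg=0x47
Register before byte 2: 0x47
After XOR with byte 0x9E: 0xD9

Answer: 0xB5 0x6D 0xDA 0xB3 0x61 0xC2 0x83 0x01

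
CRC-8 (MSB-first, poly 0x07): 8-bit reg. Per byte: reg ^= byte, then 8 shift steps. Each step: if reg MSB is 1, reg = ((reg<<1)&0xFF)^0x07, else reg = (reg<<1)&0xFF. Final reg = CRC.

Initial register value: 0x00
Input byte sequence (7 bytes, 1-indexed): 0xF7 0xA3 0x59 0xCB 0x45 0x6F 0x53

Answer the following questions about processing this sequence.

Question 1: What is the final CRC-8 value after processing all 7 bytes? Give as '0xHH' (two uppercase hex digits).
Answer: 0x6D

Derivation:
After byte 1 (0xF7): reg=0xCB
After byte 2 (0xA3): reg=0x1F
After byte 3 (0x59): reg=0xD5
After byte 4 (0xCB): reg=0x5A
After byte 5 (0x45): reg=0x5D
After byte 6 (0x6F): reg=0x9E
After byte 7 (0x53): reg=0x6D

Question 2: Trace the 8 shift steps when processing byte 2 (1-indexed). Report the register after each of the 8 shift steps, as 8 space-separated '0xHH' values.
After byte 1 (0xF7): reg=0xCB
Register before byte 2: 0xCB
After XOR with byte 0xA3: 0x68

Answer: 0xD0 0xA7 0x49 0x92 0x23 0x46 0x8C 0x1F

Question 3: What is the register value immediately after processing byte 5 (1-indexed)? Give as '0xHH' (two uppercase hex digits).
Answer: 0x5D

Derivation:
After byte 1 (0xF7): reg=0xCB
After byte 2 (0xA3): reg=0x1F
After byte 3 (0x59): reg=0xD5
After byte 4 (0xCB): reg=0x5A
After byte 5 (0x45): reg=0x5D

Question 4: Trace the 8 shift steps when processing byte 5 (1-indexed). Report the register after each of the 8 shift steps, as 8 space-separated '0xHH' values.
Answer: 0x3E 0x7C 0xF8 0xF7 0xE9 0xD5 0xAD 0x5D

Derivation:
After byte 1 (0xF7): reg=0xCB
After byte 2 (0xA3): reg=0x1F
After byte 3 (0x59): reg=0xD5
After byte 4 (0xCB): reg=0x5A
Register before byte 5: 0x5A
After XOR with byte 0x45: 0x1F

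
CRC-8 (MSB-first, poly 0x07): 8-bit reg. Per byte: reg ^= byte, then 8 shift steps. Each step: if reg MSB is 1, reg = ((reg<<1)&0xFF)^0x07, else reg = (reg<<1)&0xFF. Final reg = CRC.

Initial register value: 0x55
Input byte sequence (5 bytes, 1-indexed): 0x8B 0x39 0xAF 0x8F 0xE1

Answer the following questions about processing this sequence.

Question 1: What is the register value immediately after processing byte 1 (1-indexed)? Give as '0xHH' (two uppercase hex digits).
Answer: 0x14

Derivation:
After byte 1 (0x8B): reg=0x14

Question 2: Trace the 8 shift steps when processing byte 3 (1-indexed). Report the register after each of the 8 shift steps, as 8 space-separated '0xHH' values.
Answer: 0xD8 0xB7 0x69 0xD2 0xA3 0x41 0x82 0x03

Derivation:
After byte 1 (0x8B): reg=0x14
After byte 2 (0x39): reg=0xC3
Register before byte 3: 0xC3
After XOR with byte 0xAF: 0x6C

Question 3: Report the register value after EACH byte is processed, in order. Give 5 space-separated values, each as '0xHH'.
0x14 0xC3 0x03 0xAD 0xE3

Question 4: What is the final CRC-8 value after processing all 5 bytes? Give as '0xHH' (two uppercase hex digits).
Answer: 0xE3

Derivation:
After byte 1 (0x8B): reg=0x14
After byte 2 (0x39): reg=0xC3
After byte 3 (0xAF): reg=0x03
After byte 4 (0x8F): reg=0xAD
After byte 5 (0xE1): reg=0xE3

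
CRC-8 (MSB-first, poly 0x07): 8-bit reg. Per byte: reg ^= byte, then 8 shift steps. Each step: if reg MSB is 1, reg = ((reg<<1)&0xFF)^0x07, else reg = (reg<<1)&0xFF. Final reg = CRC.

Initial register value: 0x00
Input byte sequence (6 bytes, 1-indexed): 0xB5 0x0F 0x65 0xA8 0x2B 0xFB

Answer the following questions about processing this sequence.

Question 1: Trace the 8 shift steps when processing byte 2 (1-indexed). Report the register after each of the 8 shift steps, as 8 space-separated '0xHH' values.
Answer: 0x1A 0x34 0x68 0xD0 0xA7 0x49 0x92 0x23

Derivation:
After byte 1 (0xB5): reg=0x02
Register before byte 2: 0x02
After XOR with byte 0x0F: 0x0D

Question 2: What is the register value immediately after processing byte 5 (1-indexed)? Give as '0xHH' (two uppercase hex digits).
After byte 1 (0xB5): reg=0x02
After byte 2 (0x0F): reg=0x23
After byte 3 (0x65): reg=0xD5
After byte 4 (0xA8): reg=0x74
After byte 5 (0x2B): reg=0x9A

Answer: 0x9A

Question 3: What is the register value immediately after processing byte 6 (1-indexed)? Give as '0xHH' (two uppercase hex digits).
Answer: 0x20

Derivation:
After byte 1 (0xB5): reg=0x02
After byte 2 (0x0F): reg=0x23
After byte 3 (0x65): reg=0xD5
After byte 4 (0xA8): reg=0x74
After byte 5 (0x2B): reg=0x9A
After byte 6 (0xFB): reg=0x20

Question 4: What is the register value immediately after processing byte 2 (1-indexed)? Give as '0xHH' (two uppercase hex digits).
After byte 1 (0xB5): reg=0x02
After byte 2 (0x0F): reg=0x23

Answer: 0x23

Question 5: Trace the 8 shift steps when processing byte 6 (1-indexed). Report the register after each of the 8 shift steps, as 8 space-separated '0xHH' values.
Answer: 0xC2 0x83 0x01 0x02 0x04 0x08 0x10 0x20

Derivation:
After byte 1 (0xB5): reg=0x02
After byte 2 (0x0F): reg=0x23
After byte 3 (0x65): reg=0xD5
After byte 4 (0xA8): reg=0x74
After byte 5 (0x2B): reg=0x9A
Register before byte 6: 0x9A
After XOR with byte 0xFB: 0x61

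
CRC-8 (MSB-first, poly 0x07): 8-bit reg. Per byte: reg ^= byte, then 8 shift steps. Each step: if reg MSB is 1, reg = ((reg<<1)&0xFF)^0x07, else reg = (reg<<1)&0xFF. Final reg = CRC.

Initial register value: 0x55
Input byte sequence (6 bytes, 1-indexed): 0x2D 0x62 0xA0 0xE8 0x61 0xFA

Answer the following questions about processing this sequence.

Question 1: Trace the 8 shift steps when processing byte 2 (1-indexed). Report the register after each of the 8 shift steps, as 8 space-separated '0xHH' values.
Answer: 0x1A 0x34 0x68 0xD0 0xA7 0x49 0x92 0x23

Derivation:
After byte 1 (0x2D): reg=0x6F
Register before byte 2: 0x6F
After XOR with byte 0x62: 0x0D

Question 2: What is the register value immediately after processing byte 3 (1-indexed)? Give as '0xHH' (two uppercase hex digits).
After byte 1 (0x2D): reg=0x6F
After byte 2 (0x62): reg=0x23
After byte 3 (0xA0): reg=0x80

Answer: 0x80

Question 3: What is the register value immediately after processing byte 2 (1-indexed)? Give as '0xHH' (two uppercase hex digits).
After byte 1 (0x2D): reg=0x6F
After byte 2 (0x62): reg=0x23

Answer: 0x23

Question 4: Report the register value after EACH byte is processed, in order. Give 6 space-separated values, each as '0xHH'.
0x6F 0x23 0x80 0x1F 0x7D 0x9C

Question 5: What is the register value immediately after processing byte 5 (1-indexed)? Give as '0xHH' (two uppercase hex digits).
Answer: 0x7D

Derivation:
After byte 1 (0x2D): reg=0x6F
After byte 2 (0x62): reg=0x23
After byte 3 (0xA0): reg=0x80
After byte 4 (0xE8): reg=0x1F
After byte 5 (0x61): reg=0x7D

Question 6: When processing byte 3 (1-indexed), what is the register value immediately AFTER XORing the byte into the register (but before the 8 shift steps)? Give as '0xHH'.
Answer: 0x83

Derivation:
Register before byte 3: 0x23
Byte 3: 0xA0
0x23 XOR 0xA0 = 0x83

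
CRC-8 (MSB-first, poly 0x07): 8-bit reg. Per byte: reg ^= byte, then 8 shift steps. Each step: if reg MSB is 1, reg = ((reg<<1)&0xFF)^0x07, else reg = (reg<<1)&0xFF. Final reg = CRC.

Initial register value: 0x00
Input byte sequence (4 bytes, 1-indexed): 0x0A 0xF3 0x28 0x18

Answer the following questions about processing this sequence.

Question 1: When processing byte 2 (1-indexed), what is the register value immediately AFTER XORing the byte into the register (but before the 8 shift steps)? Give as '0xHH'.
Answer: 0xC5

Derivation:
Register before byte 2: 0x36
Byte 2: 0xF3
0x36 XOR 0xF3 = 0xC5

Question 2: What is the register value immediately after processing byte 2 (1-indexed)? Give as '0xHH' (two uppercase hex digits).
Answer: 0x55

Derivation:
After byte 1 (0x0A): reg=0x36
After byte 2 (0xF3): reg=0x55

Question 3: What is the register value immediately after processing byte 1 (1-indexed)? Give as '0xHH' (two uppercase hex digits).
Answer: 0x36

Derivation:
After byte 1 (0x0A): reg=0x36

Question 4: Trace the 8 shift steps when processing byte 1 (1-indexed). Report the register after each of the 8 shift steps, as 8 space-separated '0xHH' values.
Answer: 0x14 0x28 0x50 0xA0 0x47 0x8E 0x1B 0x36

Derivation:
Register before byte 1: 0x00
After XOR with byte 0x0A: 0x0A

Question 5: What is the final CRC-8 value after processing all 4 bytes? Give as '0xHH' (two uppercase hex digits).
After byte 1 (0x0A): reg=0x36
After byte 2 (0xF3): reg=0x55
After byte 3 (0x28): reg=0x74
After byte 4 (0x18): reg=0x03

Answer: 0x03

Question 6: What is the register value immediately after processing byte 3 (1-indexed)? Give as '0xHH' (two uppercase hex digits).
After byte 1 (0x0A): reg=0x36
After byte 2 (0xF3): reg=0x55
After byte 3 (0x28): reg=0x74

Answer: 0x74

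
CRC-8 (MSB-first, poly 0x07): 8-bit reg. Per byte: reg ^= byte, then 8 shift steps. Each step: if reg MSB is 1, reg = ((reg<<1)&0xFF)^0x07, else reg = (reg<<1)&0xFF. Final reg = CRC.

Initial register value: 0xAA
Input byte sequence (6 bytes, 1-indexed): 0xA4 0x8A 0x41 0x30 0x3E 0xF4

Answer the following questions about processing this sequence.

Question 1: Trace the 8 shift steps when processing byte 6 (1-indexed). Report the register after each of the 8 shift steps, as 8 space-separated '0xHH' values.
Answer: 0x4D 0x9A 0x33 0x66 0xCC 0x9F 0x39 0x72

Derivation:
After byte 1 (0xA4): reg=0x2A
After byte 2 (0x8A): reg=0x69
After byte 3 (0x41): reg=0xD8
After byte 4 (0x30): reg=0x96
After byte 5 (0x3E): reg=0x51
Register before byte 6: 0x51
After XOR with byte 0xF4: 0xA5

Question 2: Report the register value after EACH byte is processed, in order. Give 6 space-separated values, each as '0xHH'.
0x2A 0x69 0xD8 0x96 0x51 0x72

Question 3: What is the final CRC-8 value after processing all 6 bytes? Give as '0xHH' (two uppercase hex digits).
Answer: 0x72

Derivation:
After byte 1 (0xA4): reg=0x2A
After byte 2 (0x8A): reg=0x69
After byte 3 (0x41): reg=0xD8
After byte 4 (0x30): reg=0x96
After byte 5 (0x3E): reg=0x51
After byte 6 (0xF4): reg=0x72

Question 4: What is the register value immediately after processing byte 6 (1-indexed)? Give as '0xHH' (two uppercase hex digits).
Answer: 0x72

Derivation:
After byte 1 (0xA4): reg=0x2A
After byte 2 (0x8A): reg=0x69
After byte 3 (0x41): reg=0xD8
After byte 4 (0x30): reg=0x96
After byte 5 (0x3E): reg=0x51
After byte 6 (0xF4): reg=0x72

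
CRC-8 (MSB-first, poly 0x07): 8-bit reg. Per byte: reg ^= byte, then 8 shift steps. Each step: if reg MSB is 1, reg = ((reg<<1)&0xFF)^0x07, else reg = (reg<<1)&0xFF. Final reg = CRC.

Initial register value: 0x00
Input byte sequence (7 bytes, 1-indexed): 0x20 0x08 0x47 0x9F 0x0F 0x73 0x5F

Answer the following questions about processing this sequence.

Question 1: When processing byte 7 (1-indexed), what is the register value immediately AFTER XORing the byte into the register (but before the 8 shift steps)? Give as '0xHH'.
Register before byte 7: 0xA8
Byte 7: 0x5F
0xA8 XOR 0x5F = 0xF7

Answer: 0xF7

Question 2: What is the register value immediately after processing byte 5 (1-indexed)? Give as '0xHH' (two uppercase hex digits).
Answer: 0x4B

Derivation:
After byte 1 (0x20): reg=0xE0
After byte 2 (0x08): reg=0x96
After byte 3 (0x47): reg=0x39
After byte 4 (0x9F): reg=0x7B
After byte 5 (0x0F): reg=0x4B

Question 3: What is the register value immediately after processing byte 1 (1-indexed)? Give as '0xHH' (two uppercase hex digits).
After byte 1 (0x20): reg=0xE0

Answer: 0xE0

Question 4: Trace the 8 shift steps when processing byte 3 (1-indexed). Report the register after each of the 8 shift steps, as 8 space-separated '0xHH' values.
Answer: 0xA5 0x4D 0x9A 0x33 0x66 0xCC 0x9F 0x39

Derivation:
After byte 1 (0x20): reg=0xE0
After byte 2 (0x08): reg=0x96
Register before byte 3: 0x96
After XOR with byte 0x47: 0xD1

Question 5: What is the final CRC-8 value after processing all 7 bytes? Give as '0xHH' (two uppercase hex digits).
After byte 1 (0x20): reg=0xE0
After byte 2 (0x08): reg=0x96
After byte 3 (0x47): reg=0x39
After byte 4 (0x9F): reg=0x7B
After byte 5 (0x0F): reg=0x4B
After byte 6 (0x73): reg=0xA8
After byte 7 (0x5F): reg=0xCB

Answer: 0xCB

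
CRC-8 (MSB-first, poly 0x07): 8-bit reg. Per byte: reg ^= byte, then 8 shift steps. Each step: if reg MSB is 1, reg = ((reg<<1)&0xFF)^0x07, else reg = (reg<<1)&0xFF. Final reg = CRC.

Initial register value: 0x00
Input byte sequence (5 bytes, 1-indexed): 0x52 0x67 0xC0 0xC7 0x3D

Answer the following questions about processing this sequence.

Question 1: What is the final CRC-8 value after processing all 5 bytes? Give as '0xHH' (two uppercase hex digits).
Answer: 0xB1

Derivation:
After byte 1 (0x52): reg=0xB9
After byte 2 (0x67): reg=0x14
After byte 3 (0xC0): reg=0x22
After byte 4 (0xC7): reg=0xB5
After byte 5 (0x3D): reg=0xB1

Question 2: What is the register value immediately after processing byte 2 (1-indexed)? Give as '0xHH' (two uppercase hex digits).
Answer: 0x14

Derivation:
After byte 1 (0x52): reg=0xB9
After byte 2 (0x67): reg=0x14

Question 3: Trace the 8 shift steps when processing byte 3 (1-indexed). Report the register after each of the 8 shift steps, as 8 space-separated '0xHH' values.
After byte 1 (0x52): reg=0xB9
After byte 2 (0x67): reg=0x14
Register before byte 3: 0x14
After XOR with byte 0xC0: 0xD4

Answer: 0xAF 0x59 0xB2 0x63 0xC6 0x8B 0x11 0x22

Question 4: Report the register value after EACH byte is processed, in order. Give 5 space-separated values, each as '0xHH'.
0xB9 0x14 0x22 0xB5 0xB1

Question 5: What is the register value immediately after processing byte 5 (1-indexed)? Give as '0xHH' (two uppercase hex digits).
After byte 1 (0x52): reg=0xB9
After byte 2 (0x67): reg=0x14
After byte 3 (0xC0): reg=0x22
After byte 4 (0xC7): reg=0xB5
After byte 5 (0x3D): reg=0xB1

Answer: 0xB1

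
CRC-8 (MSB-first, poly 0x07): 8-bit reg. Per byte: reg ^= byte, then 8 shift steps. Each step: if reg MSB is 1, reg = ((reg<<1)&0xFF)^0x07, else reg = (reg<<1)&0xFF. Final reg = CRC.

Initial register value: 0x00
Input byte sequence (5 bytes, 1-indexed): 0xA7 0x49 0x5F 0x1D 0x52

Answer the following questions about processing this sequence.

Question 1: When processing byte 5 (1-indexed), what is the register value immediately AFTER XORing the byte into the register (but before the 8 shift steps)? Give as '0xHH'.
Register before byte 5: 0xBD
Byte 5: 0x52
0xBD XOR 0x52 = 0xEF

Answer: 0xEF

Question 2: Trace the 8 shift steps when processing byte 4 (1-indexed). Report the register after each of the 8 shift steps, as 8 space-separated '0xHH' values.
Answer: 0x7E 0xFC 0xFF 0xF9 0xF5 0xED 0xDD 0xBD

Derivation:
After byte 1 (0xA7): reg=0x7C
After byte 2 (0x49): reg=0x8B
After byte 3 (0x5F): reg=0x22
Register before byte 4: 0x22
After XOR with byte 0x1D: 0x3F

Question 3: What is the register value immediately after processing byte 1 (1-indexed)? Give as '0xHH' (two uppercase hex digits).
Answer: 0x7C

Derivation:
After byte 1 (0xA7): reg=0x7C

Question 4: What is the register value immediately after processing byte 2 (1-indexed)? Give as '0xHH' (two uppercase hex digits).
Answer: 0x8B

Derivation:
After byte 1 (0xA7): reg=0x7C
After byte 2 (0x49): reg=0x8B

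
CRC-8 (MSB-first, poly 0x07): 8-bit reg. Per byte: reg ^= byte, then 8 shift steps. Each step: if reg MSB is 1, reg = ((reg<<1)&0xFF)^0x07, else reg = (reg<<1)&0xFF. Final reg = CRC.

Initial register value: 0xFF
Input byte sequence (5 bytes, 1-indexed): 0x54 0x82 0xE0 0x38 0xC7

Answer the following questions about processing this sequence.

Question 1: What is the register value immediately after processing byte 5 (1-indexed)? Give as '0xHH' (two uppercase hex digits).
After byte 1 (0x54): reg=0x58
After byte 2 (0x82): reg=0x08
After byte 3 (0xE0): reg=0x96
After byte 4 (0x38): reg=0x43
After byte 5 (0xC7): reg=0x95

Answer: 0x95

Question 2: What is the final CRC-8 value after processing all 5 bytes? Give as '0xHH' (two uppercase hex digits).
After byte 1 (0x54): reg=0x58
After byte 2 (0x82): reg=0x08
After byte 3 (0xE0): reg=0x96
After byte 4 (0x38): reg=0x43
After byte 5 (0xC7): reg=0x95

Answer: 0x95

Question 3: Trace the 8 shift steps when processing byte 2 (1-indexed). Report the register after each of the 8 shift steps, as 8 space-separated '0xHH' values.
After byte 1 (0x54): reg=0x58
Register before byte 2: 0x58
After XOR with byte 0x82: 0xDA

Answer: 0xB3 0x61 0xC2 0x83 0x01 0x02 0x04 0x08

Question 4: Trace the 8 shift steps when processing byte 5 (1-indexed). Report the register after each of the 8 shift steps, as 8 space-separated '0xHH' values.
Answer: 0x0F 0x1E 0x3C 0x78 0xF0 0xE7 0xC9 0x95

Derivation:
After byte 1 (0x54): reg=0x58
After byte 2 (0x82): reg=0x08
After byte 3 (0xE0): reg=0x96
After byte 4 (0x38): reg=0x43
Register before byte 5: 0x43
After XOR with byte 0xC7: 0x84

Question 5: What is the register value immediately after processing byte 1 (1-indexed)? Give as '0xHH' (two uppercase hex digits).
Answer: 0x58

Derivation:
After byte 1 (0x54): reg=0x58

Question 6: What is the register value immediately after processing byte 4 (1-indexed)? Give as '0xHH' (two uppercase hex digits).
After byte 1 (0x54): reg=0x58
After byte 2 (0x82): reg=0x08
After byte 3 (0xE0): reg=0x96
After byte 4 (0x38): reg=0x43

Answer: 0x43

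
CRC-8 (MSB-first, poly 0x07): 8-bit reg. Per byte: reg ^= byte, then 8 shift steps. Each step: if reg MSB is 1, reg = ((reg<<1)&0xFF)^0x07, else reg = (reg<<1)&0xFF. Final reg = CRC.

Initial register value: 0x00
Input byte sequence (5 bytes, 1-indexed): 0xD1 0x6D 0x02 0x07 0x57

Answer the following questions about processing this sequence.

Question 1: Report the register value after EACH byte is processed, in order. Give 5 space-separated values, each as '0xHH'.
0x39 0xAB 0x56 0xB0 0xBB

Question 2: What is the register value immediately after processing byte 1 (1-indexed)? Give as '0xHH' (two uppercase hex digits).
Answer: 0x39

Derivation:
After byte 1 (0xD1): reg=0x39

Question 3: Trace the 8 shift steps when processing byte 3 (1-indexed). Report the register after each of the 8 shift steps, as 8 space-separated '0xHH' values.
Answer: 0x55 0xAA 0x53 0xA6 0x4B 0x96 0x2B 0x56

Derivation:
After byte 1 (0xD1): reg=0x39
After byte 2 (0x6D): reg=0xAB
Register before byte 3: 0xAB
After XOR with byte 0x02: 0xA9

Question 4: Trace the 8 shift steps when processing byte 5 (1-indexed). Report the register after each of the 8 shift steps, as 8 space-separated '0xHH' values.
Answer: 0xC9 0x95 0x2D 0x5A 0xB4 0x6F 0xDE 0xBB

Derivation:
After byte 1 (0xD1): reg=0x39
After byte 2 (0x6D): reg=0xAB
After byte 3 (0x02): reg=0x56
After byte 4 (0x07): reg=0xB0
Register before byte 5: 0xB0
After XOR with byte 0x57: 0xE7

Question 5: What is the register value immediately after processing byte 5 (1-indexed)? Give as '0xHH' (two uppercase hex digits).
After byte 1 (0xD1): reg=0x39
After byte 2 (0x6D): reg=0xAB
After byte 3 (0x02): reg=0x56
After byte 4 (0x07): reg=0xB0
After byte 5 (0x57): reg=0xBB

Answer: 0xBB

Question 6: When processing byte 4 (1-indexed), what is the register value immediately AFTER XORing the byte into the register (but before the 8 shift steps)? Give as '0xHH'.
Answer: 0x51

Derivation:
Register before byte 4: 0x56
Byte 4: 0x07
0x56 XOR 0x07 = 0x51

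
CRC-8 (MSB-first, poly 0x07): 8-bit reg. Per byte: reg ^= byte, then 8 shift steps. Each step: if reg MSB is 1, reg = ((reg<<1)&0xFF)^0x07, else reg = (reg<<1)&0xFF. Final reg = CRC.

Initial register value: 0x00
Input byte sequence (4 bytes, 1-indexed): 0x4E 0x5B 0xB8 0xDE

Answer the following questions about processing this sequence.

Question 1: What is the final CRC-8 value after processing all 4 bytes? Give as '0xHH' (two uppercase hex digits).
Answer: 0x64

Derivation:
After byte 1 (0x4E): reg=0xED
After byte 2 (0x5B): reg=0x0B
After byte 3 (0xB8): reg=0x10
After byte 4 (0xDE): reg=0x64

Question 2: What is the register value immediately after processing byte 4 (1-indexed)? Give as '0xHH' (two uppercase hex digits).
After byte 1 (0x4E): reg=0xED
After byte 2 (0x5B): reg=0x0B
After byte 3 (0xB8): reg=0x10
After byte 4 (0xDE): reg=0x64

Answer: 0x64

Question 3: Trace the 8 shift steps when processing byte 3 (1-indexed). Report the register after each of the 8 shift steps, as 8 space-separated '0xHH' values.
After byte 1 (0x4E): reg=0xED
After byte 2 (0x5B): reg=0x0B
Register before byte 3: 0x0B
After XOR with byte 0xB8: 0xB3

Answer: 0x61 0xC2 0x83 0x01 0x02 0x04 0x08 0x10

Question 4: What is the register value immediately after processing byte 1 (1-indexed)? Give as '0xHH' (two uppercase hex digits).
Answer: 0xED

Derivation:
After byte 1 (0x4E): reg=0xED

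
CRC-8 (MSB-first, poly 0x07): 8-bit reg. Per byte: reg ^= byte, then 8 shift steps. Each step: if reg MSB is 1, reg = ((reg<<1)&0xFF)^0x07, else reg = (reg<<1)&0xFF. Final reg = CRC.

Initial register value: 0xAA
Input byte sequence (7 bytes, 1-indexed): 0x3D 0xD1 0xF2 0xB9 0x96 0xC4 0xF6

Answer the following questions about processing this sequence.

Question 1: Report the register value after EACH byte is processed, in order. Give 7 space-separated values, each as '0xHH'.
0xEC 0xB3 0xC0 0x68 0xF4 0x90 0x35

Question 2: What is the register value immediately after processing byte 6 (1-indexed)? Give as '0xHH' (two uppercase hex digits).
Answer: 0x90

Derivation:
After byte 1 (0x3D): reg=0xEC
After byte 2 (0xD1): reg=0xB3
After byte 3 (0xF2): reg=0xC0
After byte 4 (0xB9): reg=0x68
After byte 5 (0x96): reg=0xF4
After byte 6 (0xC4): reg=0x90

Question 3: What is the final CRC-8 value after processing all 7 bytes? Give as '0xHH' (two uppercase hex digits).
After byte 1 (0x3D): reg=0xEC
After byte 2 (0xD1): reg=0xB3
After byte 3 (0xF2): reg=0xC0
After byte 4 (0xB9): reg=0x68
After byte 5 (0x96): reg=0xF4
After byte 6 (0xC4): reg=0x90
After byte 7 (0xF6): reg=0x35

Answer: 0x35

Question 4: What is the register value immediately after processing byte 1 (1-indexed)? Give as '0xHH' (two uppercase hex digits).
After byte 1 (0x3D): reg=0xEC

Answer: 0xEC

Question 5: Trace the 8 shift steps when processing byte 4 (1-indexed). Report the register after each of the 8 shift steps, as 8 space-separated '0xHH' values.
After byte 1 (0x3D): reg=0xEC
After byte 2 (0xD1): reg=0xB3
After byte 3 (0xF2): reg=0xC0
Register before byte 4: 0xC0
After XOR with byte 0xB9: 0x79

Answer: 0xF2 0xE3 0xC1 0x85 0x0D 0x1A 0x34 0x68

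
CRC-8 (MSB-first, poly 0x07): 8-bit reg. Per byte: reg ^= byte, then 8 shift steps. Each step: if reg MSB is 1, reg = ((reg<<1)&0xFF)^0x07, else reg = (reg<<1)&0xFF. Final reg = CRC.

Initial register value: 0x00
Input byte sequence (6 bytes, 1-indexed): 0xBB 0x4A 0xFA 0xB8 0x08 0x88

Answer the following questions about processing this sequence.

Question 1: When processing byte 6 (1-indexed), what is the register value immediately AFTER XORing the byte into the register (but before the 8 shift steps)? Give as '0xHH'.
Register before byte 6: 0x4D
Byte 6: 0x88
0x4D XOR 0x88 = 0xC5

Answer: 0xC5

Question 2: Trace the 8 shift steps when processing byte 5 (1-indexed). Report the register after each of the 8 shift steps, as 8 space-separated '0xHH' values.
After byte 1 (0xBB): reg=0x28
After byte 2 (0x4A): reg=0x29
After byte 3 (0xFA): reg=0x37
After byte 4 (0xB8): reg=0xA4
Register before byte 5: 0xA4
After XOR with byte 0x08: 0xAC

Answer: 0x5F 0xBE 0x7B 0xF6 0xEB 0xD1 0xA5 0x4D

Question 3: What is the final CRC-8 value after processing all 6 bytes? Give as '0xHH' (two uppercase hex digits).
Answer: 0x55

Derivation:
After byte 1 (0xBB): reg=0x28
After byte 2 (0x4A): reg=0x29
After byte 3 (0xFA): reg=0x37
After byte 4 (0xB8): reg=0xA4
After byte 5 (0x08): reg=0x4D
After byte 6 (0x88): reg=0x55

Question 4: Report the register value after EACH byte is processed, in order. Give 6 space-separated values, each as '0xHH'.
0x28 0x29 0x37 0xA4 0x4D 0x55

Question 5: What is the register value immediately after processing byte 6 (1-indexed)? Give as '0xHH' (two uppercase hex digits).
Answer: 0x55

Derivation:
After byte 1 (0xBB): reg=0x28
After byte 2 (0x4A): reg=0x29
After byte 3 (0xFA): reg=0x37
After byte 4 (0xB8): reg=0xA4
After byte 5 (0x08): reg=0x4D
After byte 6 (0x88): reg=0x55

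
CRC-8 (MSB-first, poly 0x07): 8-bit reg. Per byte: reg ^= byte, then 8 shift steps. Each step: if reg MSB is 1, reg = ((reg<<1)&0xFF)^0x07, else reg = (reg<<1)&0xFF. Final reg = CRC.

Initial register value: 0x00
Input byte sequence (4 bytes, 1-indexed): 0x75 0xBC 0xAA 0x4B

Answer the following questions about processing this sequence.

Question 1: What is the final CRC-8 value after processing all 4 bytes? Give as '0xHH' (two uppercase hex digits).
Answer: 0x00

Derivation:
After byte 1 (0x75): reg=0x4C
After byte 2 (0xBC): reg=0xDE
After byte 3 (0xAA): reg=0x4B
After byte 4 (0x4B): reg=0x00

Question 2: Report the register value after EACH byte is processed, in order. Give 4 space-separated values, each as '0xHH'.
0x4C 0xDE 0x4B 0x00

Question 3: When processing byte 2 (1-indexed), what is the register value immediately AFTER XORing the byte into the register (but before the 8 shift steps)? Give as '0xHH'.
Answer: 0xF0

Derivation:
Register before byte 2: 0x4C
Byte 2: 0xBC
0x4C XOR 0xBC = 0xF0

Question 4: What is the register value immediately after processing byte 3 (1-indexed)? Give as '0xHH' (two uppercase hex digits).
After byte 1 (0x75): reg=0x4C
After byte 2 (0xBC): reg=0xDE
After byte 3 (0xAA): reg=0x4B

Answer: 0x4B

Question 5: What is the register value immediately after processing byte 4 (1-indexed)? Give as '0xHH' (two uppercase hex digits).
Answer: 0x00

Derivation:
After byte 1 (0x75): reg=0x4C
After byte 2 (0xBC): reg=0xDE
After byte 3 (0xAA): reg=0x4B
After byte 4 (0x4B): reg=0x00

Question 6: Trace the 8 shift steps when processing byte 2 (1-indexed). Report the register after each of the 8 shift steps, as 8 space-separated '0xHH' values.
After byte 1 (0x75): reg=0x4C
Register before byte 2: 0x4C
After XOR with byte 0xBC: 0xF0

Answer: 0xE7 0xC9 0x95 0x2D 0x5A 0xB4 0x6F 0xDE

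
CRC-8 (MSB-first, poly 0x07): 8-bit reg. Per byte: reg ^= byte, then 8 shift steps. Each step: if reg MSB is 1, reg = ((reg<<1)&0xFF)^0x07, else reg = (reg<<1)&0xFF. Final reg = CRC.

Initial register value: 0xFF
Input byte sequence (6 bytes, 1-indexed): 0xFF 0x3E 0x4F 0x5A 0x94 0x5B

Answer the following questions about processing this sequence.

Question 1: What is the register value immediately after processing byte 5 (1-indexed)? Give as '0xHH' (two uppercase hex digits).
After byte 1 (0xFF): reg=0x00
After byte 2 (0x3E): reg=0xBA
After byte 3 (0x4F): reg=0xC5
After byte 4 (0x5A): reg=0xD4
After byte 5 (0x94): reg=0xC7

Answer: 0xC7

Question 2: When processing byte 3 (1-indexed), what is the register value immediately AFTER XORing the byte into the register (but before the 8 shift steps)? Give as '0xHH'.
Register before byte 3: 0xBA
Byte 3: 0x4F
0xBA XOR 0x4F = 0xF5

Answer: 0xF5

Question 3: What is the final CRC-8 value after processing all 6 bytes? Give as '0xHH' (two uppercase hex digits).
Answer: 0xDD

Derivation:
After byte 1 (0xFF): reg=0x00
After byte 2 (0x3E): reg=0xBA
After byte 3 (0x4F): reg=0xC5
After byte 4 (0x5A): reg=0xD4
After byte 5 (0x94): reg=0xC7
After byte 6 (0x5B): reg=0xDD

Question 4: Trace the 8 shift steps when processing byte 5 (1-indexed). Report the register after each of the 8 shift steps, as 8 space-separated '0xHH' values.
After byte 1 (0xFF): reg=0x00
After byte 2 (0x3E): reg=0xBA
After byte 3 (0x4F): reg=0xC5
After byte 4 (0x5A): reg=0xD4
Register before byte 5: 0xD4
After XOR with byte 0x94: 0x40

Answer: 0x80 0x07 0x0E 0x1C 0x38 0x70 0xE0 0xC7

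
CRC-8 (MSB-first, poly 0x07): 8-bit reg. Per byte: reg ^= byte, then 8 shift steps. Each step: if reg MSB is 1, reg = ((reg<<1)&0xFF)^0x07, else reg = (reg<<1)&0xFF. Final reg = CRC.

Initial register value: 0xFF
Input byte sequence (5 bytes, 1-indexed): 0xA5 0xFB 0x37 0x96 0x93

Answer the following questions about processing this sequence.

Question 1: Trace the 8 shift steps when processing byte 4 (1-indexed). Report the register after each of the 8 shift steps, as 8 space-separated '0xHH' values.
Answer: 0x66 0xCC 0x9F 0x39 0x72 0xE4 0xCF 0x99

Derivation:
After byte 1 (0xA5): reg=0x81
After byte 2 (0xFB): reg=0x61
After byte 3 (0x37): reg=0xA5
Register before byte 4: 0xA5
After XOR with byte 0x96: 0x33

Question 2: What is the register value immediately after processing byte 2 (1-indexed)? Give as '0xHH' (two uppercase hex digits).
After byte 1 (0xA5): reg=0x81
After byte 2 (0xFB): reg=0x61

Answer: 0x61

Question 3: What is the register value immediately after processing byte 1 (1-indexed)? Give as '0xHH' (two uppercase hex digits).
Answer: 0x81

Derivation:
After byte 1 (0xA5): reg=0x81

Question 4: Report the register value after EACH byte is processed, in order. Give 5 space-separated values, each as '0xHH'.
0x81 0x61 0xA5 0x99 0x36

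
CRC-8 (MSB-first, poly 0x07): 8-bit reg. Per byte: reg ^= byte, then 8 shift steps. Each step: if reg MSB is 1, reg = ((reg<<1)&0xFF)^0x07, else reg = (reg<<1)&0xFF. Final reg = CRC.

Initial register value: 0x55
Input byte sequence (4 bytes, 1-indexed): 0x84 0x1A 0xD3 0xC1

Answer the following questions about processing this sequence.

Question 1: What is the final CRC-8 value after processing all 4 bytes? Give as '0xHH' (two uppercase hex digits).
Answer: 0x32

Derivation:
After byte 1 (0x84): reg=0x39
After byte 2 (0x1A): reg=0xE9
After byte 3 (0xD3): reg=0xA6
After byte 4 (0xC1): reg=0x32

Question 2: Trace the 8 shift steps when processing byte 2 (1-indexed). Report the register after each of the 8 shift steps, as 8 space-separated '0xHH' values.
After byte 1 (0x84): reg=0x39
Register before byte 2: 0x39
After XOR with byte 0x1A: 0x23

Answer: 0x46 0x8C 0x1F 0x3E 0x7C 0xF8 0xF7 0xE9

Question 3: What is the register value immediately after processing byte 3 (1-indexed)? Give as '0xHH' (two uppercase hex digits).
Answer: 0xA6

Derivation:
After byte 1 (0x84): reg=0x39
After byte 2 (0x1A): reg=0xE9
After byte 3 (0xD3): reg=0xA6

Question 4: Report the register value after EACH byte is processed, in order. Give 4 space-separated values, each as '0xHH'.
0x39 0xE9 0xA6 0x32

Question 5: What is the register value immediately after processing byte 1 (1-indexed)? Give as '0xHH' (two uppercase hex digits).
After byte 1 (0x84): reg=0x39

Answer: 0x39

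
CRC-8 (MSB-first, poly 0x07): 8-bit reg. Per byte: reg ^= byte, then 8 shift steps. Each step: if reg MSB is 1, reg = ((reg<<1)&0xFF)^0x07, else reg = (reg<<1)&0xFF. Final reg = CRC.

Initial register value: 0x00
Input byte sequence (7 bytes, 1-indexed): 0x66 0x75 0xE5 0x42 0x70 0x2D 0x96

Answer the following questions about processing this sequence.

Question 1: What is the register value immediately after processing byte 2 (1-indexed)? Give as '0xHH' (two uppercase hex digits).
After byte 1 (0x66): reg=0x35
After byte 2 (0x75): reg=0xC7

Answer: 0xC7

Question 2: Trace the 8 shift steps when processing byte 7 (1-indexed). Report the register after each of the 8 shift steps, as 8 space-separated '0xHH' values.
Answer: 0x8A 0x13 0x26 0x4C 0x98 0x37 0x6E 0xDC

Derivation:
After byte 1 (0x66): reg=0x35
After byte 2 (0x75): reg=0xC7
After byte 3 (0xE5): reg=0xEE
After byte 4 (0x42): reg=0x4D
After byte 5 (0x70): reg=0xB3
After byte 6 (0x2D): reg=0xD3
Register before byte 7: 0xD3
After XOR with byte 0x96: 0x45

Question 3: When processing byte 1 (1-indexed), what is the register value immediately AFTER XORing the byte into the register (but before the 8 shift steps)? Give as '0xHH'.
Register before byte 1: 0x00
Byte 1: 0x66
0x00 XOR 0x66 = 0x66

Answer: 0x66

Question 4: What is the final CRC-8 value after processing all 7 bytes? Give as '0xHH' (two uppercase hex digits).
Answer: 0xDC

Derivation:
After byte 1 (0x66): reg=0x35
After byte 2 (0x75): reg=0xC7
After byte 3 (0xE5): reg=0xEE
After byte 4 (0x42): reg=0x4D
After byte 5 (0x70): reg=0xB3
After byte 6 (0x2D): reg=0xD3
After byte 7 (0x96): reg=0xDC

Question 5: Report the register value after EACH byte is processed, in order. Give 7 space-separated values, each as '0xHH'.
0x35 0xC7 0xEE 0x4D 0xB3 0xD3 0xDC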